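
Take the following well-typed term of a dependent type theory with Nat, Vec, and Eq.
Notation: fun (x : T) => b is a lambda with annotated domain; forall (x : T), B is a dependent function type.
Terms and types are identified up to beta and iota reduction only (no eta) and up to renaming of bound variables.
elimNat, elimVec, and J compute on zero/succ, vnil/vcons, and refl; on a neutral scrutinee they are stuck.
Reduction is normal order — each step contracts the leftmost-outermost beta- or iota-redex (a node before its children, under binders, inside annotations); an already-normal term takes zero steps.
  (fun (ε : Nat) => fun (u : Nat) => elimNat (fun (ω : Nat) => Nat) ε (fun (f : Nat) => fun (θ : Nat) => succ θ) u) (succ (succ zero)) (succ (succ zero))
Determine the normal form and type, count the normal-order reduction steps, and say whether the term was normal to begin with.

resulting normal form:
  succ (succ (succ (succ zero)))
inferred type:
  Nat
normal-order step count: 9
term was already normal: no
first redex: a beta-redex


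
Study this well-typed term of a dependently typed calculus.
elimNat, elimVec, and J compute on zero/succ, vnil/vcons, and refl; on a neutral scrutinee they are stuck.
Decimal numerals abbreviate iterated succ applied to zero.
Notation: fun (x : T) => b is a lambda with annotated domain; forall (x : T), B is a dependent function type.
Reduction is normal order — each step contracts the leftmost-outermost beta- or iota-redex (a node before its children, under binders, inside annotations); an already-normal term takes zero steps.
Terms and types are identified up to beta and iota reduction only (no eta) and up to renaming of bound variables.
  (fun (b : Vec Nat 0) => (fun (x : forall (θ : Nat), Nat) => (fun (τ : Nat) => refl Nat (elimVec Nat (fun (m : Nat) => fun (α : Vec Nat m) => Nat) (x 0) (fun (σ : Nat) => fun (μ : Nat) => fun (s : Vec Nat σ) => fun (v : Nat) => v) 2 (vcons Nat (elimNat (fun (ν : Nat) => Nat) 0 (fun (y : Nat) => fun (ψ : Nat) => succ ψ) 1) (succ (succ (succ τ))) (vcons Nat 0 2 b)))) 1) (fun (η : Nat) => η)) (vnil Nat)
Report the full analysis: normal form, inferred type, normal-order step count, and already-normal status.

resulting normal form:
  refl Nat 0
the term's type:
  Eq Nat 0 0
reduction steps (normal order): 15
already normal: no
first contracted redex: a beta-redex


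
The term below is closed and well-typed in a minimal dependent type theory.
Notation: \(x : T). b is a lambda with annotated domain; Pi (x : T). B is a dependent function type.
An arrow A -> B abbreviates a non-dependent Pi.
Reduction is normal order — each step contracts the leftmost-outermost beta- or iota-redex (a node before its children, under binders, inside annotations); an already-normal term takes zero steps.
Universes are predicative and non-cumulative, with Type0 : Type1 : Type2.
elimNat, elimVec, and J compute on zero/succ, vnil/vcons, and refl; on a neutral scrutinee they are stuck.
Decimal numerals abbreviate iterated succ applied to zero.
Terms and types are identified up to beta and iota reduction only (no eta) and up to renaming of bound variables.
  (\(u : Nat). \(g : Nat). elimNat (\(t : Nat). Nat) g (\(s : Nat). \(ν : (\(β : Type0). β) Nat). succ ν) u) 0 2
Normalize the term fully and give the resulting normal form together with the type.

resulting normal form:
  2
inferred type:
  Nat
observation: normalization takes exactly 3 steps under the normal-order strategy.


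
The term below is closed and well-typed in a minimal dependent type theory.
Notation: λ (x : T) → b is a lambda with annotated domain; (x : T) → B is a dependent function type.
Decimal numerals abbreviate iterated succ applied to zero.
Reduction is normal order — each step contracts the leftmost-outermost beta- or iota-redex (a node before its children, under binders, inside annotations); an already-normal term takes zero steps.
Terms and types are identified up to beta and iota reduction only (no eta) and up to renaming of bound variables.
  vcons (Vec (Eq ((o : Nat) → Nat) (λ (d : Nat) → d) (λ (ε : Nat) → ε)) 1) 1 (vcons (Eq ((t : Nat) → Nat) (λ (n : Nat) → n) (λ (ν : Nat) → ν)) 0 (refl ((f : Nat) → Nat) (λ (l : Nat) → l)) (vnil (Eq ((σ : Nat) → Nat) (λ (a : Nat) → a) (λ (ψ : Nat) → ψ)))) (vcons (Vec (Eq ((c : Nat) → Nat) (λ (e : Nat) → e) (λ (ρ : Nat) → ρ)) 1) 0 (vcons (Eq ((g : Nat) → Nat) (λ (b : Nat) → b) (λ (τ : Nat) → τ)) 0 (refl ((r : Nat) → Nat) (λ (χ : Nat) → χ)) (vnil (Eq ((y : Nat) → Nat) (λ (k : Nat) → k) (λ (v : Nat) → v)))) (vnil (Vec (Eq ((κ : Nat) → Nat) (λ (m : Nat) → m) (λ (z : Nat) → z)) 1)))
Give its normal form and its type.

resulting normal form:
  vcons (Vec (Eq ((o : Nat) → Nat) (λ (d : Nat) → d) (λ (ε : Nat) → ε)) 1) 1 (vcons (Eq ((t : Nat) → Nat) (λ (n : Nat) → n) (λ (ν : Nat) → ν)) 0 (refl ((f : Nat) → Nat) (λ (l : Nat) → l)) (vnil (Eq ((σ : Nat) → Nat) (λ (a : Nat) → a) (λ (ψ : Nat) → ψ)))) (vcons (Vec (Eq ((c : Nat) → Nat) (λ (e : Nat) → e) (λ (ρ : Nat) → ρ)) 1) 0 (vcons (Eq ((g : Nat) → Nat) (λ (b : Nat) → b) (λ (τ : Nat) → τ)) 0 (refl ((r : Nat) → Nat) (λ (χ : Nat) → χ)) (vnil (Eq ((y : Nat) → Nat) (λ (k : Nat) → k) (λ (v : Nat) → v)))) (vnil (Vec (Eq ((κ : Nat) → Nat) (λ (m : Nat) → m) (λ (z : Nat) → z)) 1)))
the term's type:
  Vec (Vec (Eq ((o : Nat) → Nat) (λ (d : Nat) → d) (λ (ε : Nat) → ε)) 1) 2
observation: the term is already in normal form.


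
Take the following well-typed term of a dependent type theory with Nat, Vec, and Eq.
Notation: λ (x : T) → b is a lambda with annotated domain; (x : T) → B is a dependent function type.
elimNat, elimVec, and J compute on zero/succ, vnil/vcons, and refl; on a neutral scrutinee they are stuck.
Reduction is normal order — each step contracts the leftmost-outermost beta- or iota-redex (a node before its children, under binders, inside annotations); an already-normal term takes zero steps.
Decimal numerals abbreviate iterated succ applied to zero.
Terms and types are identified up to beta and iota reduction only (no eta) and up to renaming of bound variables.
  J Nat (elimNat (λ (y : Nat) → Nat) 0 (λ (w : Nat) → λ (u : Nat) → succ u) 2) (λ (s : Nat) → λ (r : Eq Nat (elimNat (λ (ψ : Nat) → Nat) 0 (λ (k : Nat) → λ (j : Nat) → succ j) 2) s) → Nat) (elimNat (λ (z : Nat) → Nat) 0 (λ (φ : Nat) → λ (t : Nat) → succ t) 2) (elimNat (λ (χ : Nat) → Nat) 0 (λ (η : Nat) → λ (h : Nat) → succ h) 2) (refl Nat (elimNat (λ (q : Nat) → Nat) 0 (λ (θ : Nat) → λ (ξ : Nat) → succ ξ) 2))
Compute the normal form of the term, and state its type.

reduced normal form:
  2
type:
  Nat


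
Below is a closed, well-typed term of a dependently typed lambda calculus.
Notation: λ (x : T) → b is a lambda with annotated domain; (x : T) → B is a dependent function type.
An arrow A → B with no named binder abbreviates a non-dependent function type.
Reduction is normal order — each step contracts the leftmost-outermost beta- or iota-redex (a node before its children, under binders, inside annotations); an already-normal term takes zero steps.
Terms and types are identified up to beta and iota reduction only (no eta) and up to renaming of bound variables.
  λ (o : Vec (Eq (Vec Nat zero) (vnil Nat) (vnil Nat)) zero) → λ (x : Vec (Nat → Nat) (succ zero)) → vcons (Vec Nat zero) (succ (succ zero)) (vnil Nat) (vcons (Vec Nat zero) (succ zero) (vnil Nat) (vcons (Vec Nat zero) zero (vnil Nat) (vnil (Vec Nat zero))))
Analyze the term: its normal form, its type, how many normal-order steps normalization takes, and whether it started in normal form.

resulting normal form:
  λ (o : Vec (Eq (Vec Nat zero) (vnil Nat) (vnil Nat)) zero) → λ (x : Vec (Nat → Nat) (succ zero)) → vcons (Vec Nat zero) (succ (succ zero)) (vnil Nat) (vcons (Vec Nat zero) (succ zero) (vnil Nat) (vcons (Vec Nat zero) zero (vnil Nat) (vnil (Vec Nat zero))))
inferred type:
  Vec (Eq (Vec Nat zero) (vnil Nat) (vnil Nat)) zero → Vec (Nat → Nat) (succ zero) → Vec (Vec Nat zero) (succ (succ (succ zero)))
normal-order step count: 0
already normal: yes


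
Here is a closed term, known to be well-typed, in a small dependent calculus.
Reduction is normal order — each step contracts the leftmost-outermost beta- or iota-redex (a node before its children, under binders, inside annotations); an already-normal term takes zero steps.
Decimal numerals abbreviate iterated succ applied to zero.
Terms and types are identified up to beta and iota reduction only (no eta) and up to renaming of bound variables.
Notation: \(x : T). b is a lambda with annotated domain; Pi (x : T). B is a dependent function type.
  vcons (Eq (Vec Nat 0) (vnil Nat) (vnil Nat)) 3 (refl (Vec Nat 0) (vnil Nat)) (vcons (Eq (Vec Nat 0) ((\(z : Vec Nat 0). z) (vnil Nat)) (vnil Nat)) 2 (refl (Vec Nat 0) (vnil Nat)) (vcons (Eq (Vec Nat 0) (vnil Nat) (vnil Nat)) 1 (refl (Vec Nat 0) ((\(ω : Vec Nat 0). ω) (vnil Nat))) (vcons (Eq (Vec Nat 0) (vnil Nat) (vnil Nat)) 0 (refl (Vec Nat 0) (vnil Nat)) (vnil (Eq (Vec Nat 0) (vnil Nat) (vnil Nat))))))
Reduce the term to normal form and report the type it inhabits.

resulting normal form:
  vcons (Eq (Vec Nat 0) (vnil Nat) (vnil Nat)) 3 (refl (Vec Nat 0) (vnil Nat)) (vcons (Eq (Vec Nat 0) (vnil Nat) (vnil Nat)) 2 (refl (Vec Nat 0) (vnil Nat)) (vcons (Eq (Vec Nat 0) (vnil Nat) (vnil Nat)) 1 (refl (Vec Nat 0) (vnil Nat)) (vcons (Eq (Vec Nat 0) (vnil Nat) (vnil Nat)) 0 (refl (Vec Nat 0) (vnil Nat)) (vnil (Eq (Vec Nat 0) (vnil Nat) (vnil Nat))))))
type:
  Vec (Eq (Vec Nat 0) (vnil Nat) (vnil Nat)) 4
observation: 2 normal-order steps separate the term from its normal form.


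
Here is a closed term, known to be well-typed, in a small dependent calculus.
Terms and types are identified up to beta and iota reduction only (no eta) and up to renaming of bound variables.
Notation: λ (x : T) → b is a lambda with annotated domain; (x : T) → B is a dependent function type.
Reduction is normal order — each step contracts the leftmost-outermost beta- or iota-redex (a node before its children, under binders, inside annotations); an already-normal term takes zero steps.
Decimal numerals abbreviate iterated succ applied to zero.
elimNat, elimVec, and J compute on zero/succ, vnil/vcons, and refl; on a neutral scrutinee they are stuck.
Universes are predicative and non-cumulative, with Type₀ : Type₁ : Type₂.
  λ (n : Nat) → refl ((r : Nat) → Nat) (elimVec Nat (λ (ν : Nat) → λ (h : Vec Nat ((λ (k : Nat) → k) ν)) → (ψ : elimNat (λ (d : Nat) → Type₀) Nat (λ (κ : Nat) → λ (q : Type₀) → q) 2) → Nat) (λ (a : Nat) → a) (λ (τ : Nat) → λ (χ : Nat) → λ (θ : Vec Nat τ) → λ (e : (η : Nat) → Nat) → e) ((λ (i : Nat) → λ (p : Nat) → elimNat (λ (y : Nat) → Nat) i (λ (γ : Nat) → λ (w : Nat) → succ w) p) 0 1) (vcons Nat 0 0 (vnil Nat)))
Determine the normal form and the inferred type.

normal form:
  λ (n : Nat) → refl ((r : Nat) → Nat) (λ (ν : Nat) → ν)
inferred type:
  (n : Nat) → Eq ((r : Nat) → Nat) (λ (ν : Nat) → ν) (λ (h : Nat) → h)


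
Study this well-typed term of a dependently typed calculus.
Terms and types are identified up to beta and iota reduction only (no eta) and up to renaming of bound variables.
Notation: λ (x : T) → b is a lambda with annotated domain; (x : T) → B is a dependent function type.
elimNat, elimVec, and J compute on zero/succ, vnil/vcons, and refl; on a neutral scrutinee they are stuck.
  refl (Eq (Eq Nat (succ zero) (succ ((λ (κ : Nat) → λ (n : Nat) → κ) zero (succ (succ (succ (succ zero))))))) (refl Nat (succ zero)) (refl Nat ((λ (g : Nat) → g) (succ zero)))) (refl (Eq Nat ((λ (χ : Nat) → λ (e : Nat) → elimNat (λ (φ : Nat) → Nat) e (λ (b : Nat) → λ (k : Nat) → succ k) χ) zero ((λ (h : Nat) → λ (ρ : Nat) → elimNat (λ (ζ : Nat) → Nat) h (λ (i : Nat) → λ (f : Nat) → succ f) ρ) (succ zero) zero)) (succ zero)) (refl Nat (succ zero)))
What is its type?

inferred type:
  Eq (Eq (Eq Nat (succ zero) (succ zero)) (refl Nat (succ zero)) (refl Nat (succ zero))) (refl (Eq Nat (succ zero) (succ zero)) (refl Nat (succ zero))) (refl (Eq Nat (succ zero) (succ zero)) (refl Nat (succ zero)))


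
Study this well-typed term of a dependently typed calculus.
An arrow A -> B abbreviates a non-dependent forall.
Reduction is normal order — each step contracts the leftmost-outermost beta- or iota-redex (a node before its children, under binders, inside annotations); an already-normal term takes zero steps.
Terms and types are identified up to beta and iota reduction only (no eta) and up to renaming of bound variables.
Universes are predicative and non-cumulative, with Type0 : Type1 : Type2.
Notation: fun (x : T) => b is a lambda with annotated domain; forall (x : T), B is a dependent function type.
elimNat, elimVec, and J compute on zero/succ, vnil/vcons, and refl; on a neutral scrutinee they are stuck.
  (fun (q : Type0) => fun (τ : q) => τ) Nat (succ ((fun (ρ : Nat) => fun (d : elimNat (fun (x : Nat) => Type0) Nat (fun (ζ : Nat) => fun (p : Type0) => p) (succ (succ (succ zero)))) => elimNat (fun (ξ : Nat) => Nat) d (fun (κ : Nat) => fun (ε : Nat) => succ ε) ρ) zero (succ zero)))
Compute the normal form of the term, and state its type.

normal form:
  succ (succ zero)
type:
  Nat
observation: contracting a beta-redex first, the term normalizes in 5 steps.


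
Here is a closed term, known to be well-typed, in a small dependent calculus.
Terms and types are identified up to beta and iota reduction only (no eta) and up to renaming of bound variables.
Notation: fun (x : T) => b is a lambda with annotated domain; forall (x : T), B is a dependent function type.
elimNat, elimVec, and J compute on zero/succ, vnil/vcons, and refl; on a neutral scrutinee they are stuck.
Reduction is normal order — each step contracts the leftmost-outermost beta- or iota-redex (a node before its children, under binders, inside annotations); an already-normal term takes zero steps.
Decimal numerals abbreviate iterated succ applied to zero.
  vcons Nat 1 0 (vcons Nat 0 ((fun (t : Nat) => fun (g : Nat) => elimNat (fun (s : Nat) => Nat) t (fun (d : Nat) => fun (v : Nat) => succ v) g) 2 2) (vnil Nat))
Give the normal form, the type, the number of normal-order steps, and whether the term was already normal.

resulting normal form:
  vcons Nat 1 0 (vcons Nat 0 4 (vnil Nat))
the term's type:
  Vec Nat 2
reduction steps (normal order): 9
term was already normal: no
first redex: a beta-redex


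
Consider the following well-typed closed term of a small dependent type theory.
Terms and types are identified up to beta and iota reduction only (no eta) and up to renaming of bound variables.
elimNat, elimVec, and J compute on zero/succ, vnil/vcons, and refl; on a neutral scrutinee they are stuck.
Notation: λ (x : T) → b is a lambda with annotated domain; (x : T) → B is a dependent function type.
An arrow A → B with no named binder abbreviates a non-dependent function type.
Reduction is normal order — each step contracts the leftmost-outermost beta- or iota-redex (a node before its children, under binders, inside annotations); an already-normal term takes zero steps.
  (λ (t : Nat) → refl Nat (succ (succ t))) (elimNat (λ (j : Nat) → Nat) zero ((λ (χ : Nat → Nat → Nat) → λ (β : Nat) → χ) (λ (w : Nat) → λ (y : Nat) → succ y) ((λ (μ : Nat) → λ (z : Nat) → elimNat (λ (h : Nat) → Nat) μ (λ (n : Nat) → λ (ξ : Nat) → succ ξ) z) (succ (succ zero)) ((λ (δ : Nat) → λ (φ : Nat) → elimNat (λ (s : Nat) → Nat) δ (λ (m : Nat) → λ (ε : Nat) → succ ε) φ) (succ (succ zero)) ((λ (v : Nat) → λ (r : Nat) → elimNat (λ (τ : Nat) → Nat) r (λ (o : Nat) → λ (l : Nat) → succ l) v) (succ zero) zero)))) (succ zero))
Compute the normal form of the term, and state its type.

normal form:
  refl Nat (succ (succ (succ zero)))
inferred type:
  Eq Nat (succ (succ (succ zero))) (succ (succ (succ zero)))
observation: contracting a beta-redex first, the term normalizes in 7 steps.


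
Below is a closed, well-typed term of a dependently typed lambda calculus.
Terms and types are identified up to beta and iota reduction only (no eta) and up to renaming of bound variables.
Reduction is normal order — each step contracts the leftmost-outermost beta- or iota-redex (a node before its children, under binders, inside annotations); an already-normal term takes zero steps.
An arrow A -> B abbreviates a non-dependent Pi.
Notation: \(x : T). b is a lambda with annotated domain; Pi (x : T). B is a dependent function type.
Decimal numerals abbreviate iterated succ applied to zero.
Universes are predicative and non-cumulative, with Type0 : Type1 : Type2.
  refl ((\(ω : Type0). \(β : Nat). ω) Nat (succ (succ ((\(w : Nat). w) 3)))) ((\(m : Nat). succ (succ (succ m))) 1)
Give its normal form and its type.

reduced normal form:
  refl Nat 4
type:
  Eq Nat 4 4


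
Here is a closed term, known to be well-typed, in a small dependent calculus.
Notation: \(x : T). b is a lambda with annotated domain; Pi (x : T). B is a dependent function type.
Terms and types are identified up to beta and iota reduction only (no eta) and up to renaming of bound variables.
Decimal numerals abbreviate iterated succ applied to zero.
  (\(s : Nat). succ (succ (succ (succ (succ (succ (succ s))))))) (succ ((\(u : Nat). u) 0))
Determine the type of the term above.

the term's type:
  Nat


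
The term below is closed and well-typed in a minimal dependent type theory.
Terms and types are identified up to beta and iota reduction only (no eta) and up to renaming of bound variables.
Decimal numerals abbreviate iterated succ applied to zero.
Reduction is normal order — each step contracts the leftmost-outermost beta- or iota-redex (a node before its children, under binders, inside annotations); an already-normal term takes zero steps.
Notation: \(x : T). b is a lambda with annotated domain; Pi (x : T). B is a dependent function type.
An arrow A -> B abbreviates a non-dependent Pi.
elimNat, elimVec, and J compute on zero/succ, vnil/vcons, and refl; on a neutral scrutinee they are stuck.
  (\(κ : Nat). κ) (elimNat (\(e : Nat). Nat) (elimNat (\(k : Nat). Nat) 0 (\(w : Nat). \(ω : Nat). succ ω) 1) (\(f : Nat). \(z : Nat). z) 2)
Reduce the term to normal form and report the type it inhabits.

resulting normal form:
  1
type:
  Nat


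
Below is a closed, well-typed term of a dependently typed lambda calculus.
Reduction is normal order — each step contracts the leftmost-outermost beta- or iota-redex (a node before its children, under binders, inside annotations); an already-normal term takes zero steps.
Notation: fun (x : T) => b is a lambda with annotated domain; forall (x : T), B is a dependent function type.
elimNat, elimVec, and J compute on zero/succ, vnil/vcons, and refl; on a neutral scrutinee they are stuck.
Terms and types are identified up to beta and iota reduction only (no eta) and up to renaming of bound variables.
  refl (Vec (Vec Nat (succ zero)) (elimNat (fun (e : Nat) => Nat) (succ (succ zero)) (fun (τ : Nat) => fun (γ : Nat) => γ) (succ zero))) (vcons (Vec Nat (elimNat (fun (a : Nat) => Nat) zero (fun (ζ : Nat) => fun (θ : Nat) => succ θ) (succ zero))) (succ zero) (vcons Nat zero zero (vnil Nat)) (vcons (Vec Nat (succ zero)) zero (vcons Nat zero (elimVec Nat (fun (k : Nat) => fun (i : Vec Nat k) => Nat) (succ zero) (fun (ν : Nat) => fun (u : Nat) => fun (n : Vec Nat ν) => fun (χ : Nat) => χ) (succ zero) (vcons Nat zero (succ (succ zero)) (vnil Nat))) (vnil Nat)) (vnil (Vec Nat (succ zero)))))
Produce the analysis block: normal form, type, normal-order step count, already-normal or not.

reduced normal form:
  refl (Vec (Vec Nat (succ zero)) (succ (succ zero))) (vcons (Vec Nat (succ zero)) (succ zero) (vcons Nat zero zero (vnil Nat)) (vcons (Vec Nat (succ zero)) zero (vcons Nat zero (succ zero) (vnil Nat)) (vnil (Vec Nat (succ zero)))))
the term's type:
  Eq (Vec (Vec Nat (succ zero)) (succ (succ zero))) (vcons (Vec Nat (succ zero)) (succ zero) (vcons Nat zero zero (vnil Nat)) (vcons (Vec Nat (succ zero)) zero (vcons Nat zero (succ zero) (vnil Nat)) (vnil (Vec Nat (succ zero))))) (vcons (Vec Nat (succ zero)) (succ zero) (vcons Nat zero zero (vnil Nat)) (vcons (Vec Nat (succ zero)) zero (vcons Nat zero (succ zero) (vnil Nat)) (vnil (Vec Nat (succ zero)))))
reduction steps (normal order): 14
started in normal form: no
first redex: an elimNat iota-redex


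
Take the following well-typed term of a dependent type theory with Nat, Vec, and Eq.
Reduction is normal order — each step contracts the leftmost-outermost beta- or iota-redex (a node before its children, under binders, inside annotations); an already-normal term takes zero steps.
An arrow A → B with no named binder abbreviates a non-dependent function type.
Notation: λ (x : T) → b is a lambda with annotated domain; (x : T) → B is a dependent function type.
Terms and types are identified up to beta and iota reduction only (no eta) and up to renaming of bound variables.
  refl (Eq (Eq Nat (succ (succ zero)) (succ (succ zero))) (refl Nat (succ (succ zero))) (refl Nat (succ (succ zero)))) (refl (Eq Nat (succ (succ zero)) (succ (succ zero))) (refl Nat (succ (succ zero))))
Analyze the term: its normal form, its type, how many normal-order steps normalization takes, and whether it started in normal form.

reduced normal form:
  refl (Eq (Eq Nat (succ (succ zero)) (succ (succ zero))) (refl Nat (succ (succ zero))) (refl Nat (succ (succ zero)))) (refl (Eq Nat (succ (succ zero)) (succ (succ zero))) (refl Nat (succ (succ zero))))
type:
  Eq (Eq (Eq Nat (succ (succ zero)) (succ (succ zero))) (refl Nat (succ (succ zero))) (refl Nat (succ (succ zero)))) (refl (Eq Nat (succ (succ zero)) (succ (succ zero))) (refl Nat (succ (succ zero)))) (refl (Eq Nat (succ (succ zero)) (succ (succ zero))) (refl Nat (succ (succ zero))))
reduction steps (normal order): 0
started in normal form: yes


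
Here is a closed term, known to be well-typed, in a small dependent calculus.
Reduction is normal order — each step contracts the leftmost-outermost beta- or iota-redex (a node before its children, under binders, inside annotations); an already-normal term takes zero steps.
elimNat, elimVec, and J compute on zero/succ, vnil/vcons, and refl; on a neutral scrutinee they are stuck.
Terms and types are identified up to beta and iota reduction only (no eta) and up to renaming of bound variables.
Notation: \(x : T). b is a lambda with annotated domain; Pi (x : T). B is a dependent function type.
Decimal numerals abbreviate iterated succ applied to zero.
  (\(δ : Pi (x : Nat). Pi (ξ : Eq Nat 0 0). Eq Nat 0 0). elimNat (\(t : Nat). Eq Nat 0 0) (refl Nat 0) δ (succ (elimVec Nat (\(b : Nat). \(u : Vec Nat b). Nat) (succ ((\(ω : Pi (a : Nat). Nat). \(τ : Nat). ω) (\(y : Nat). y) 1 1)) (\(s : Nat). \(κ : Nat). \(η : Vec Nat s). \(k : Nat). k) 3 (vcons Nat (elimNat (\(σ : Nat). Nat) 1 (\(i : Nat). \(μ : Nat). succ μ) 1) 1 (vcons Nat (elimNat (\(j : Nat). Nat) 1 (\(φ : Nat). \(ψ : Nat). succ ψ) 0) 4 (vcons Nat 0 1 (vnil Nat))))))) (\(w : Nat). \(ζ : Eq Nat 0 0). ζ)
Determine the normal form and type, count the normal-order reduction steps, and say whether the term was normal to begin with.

reduced normal form:
  refl Nat 0
type:
  Eq Nat 0 0
steps to reach normal form (normal order): 30
started in normal form: no
first contracted redex: a beta-redex


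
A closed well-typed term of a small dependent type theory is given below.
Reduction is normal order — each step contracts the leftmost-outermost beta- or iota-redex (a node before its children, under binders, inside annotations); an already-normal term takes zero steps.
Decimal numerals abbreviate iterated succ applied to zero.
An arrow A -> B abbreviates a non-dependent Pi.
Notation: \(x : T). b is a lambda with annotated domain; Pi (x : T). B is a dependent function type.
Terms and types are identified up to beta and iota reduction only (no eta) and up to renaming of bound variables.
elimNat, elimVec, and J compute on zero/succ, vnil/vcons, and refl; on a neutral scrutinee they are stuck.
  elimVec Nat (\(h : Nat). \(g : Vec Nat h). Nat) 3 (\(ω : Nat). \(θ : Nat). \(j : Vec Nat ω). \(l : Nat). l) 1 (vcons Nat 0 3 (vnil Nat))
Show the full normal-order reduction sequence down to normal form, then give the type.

normal-order reduction sequence:
  elimVec Nat (\(h : Nat). \(g : Vec Nat h). Nat) 3 (\(ω : Nat). \(θ : Nat). \(j : Vec Nat ω). \(l : Nat). l) 1 (vcons Nat 0 3 (vnil Nat))
  ~> (\(h : Nat). \(g : Nat). \(ω : Vec Nat h). \(θ : Nat). θ) 0 3 (vnil Nat) (elimVec Nat (\(j : Nat). \(l : Vec Nat j). Nat) 3 (\(v : Nat). \(ν : Nat). \(r : Vec Nat v). \(u : Nat). u) 0 (vnil Nat))
  ~> (\(h : Nat). \(g : Vec Nat 0). \(ω : Nat). ω) 3 (vnil Nat) (elimVec Nat (\(θ : Nat). \(j : Vec Nat θ). Nat) 3 (\(l : Nat). \(v : Nat). \(ν : Vec Nat l). \(r : Nat). r) 0 (vnil Nat))
  ~> (\(h : Vec Nat 0). \(g : Nat). g) (vnil Nat) (elimVec Nat (\(ω : Nat). \(θ : Vec Nat ω). Nat) 3 (\(j : Nat). \(l : Nat). \(v : Vec Nat j). \(ν : Nat). ν) 0 (vnil Nat))
  ~> (\(h : Nat). h) (elimVec Nat (\(g : Nat). \(ω : Vec Nat g). Nat) 3 (\(θ : Nat). \(j : Nat). \(l : Vec Nat θ). \(v : Nat). v) 0 (vnil Nat))
  ~> elimVec Nat (\(h : Nat). \(g : Vec Nat h). Nat) 3 (\(ω : Nat). \(θ : Nat). \(j : Vec Nat ω). \(l : Nat). l) 0 (vnil Nat)
  ~> 3
the term's type:
  Nat


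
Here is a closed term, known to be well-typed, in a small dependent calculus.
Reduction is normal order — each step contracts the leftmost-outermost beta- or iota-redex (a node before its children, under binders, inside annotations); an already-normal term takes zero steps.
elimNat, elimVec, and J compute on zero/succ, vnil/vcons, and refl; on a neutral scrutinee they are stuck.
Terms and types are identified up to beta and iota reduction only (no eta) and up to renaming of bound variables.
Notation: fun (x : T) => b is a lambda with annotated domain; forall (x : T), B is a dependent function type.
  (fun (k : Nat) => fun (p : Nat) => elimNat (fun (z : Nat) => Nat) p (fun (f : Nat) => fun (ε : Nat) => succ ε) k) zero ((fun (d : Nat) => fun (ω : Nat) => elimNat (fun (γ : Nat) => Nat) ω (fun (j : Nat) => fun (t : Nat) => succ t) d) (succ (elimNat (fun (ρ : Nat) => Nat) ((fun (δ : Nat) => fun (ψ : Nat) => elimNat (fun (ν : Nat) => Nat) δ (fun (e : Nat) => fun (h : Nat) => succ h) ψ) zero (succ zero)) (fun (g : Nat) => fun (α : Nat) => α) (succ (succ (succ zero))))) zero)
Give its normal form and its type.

normal form:
  succ (succ zero)
inferred type:
  Nat
observation: 28 normal-order steps normalize the term, beginning with a beta-redex.


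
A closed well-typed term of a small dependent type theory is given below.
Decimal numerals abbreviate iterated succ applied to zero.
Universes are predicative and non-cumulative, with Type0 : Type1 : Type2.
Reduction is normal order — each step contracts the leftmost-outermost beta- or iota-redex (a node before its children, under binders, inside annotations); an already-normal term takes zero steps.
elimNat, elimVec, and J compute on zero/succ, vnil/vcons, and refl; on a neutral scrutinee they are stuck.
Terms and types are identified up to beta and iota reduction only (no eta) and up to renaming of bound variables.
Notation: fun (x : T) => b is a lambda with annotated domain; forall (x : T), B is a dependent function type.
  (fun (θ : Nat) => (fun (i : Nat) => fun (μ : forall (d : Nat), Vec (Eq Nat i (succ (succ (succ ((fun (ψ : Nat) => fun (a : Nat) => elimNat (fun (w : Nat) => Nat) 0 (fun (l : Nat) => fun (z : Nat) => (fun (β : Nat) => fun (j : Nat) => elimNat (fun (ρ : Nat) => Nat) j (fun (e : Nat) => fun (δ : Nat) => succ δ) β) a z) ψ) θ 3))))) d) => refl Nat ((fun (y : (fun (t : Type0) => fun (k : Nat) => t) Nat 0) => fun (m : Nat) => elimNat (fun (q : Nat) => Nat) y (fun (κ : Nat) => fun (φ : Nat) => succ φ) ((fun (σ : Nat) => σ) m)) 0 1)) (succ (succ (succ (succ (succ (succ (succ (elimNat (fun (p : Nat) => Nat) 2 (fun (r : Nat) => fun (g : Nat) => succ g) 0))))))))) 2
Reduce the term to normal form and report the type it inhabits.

resulting normal form:
  fun (θ : forall (i : Nat), Vec (Eq Nat 9 9) i) => refl Nat 1
inferred type:
  forall (θ : forall (i : Nat), Vec (Eq Nat 9 9) i), Eq Nat 1 1


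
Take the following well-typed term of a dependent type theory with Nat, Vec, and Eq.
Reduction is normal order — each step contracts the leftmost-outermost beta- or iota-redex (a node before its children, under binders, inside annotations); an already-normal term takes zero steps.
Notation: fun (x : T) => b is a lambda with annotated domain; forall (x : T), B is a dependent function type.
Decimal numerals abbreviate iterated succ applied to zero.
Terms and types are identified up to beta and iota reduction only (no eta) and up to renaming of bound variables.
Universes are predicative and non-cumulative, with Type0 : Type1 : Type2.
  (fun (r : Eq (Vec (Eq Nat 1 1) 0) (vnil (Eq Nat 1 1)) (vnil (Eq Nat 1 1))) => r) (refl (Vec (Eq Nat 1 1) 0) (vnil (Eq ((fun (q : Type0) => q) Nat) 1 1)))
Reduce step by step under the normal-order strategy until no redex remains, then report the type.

normal-order reduction:
  (fun (r : Eq (Vec (Eq Nat 1 1) 0) (vnil (Eq Nat 1 1)) (vnil (Eq Nat 1 1))) => r) (refl (Vec (Eq Nat 1 1) 0) (vnil (Eq ((fun (q : Type0) => q) Nat) 1 1)))
  ~> refl (Vec (Eq Nat 1 1) 0) (vnil (Eq ((fun (r : Type0) => r) Nat) 1 1))
  ~> refl (Vec (Eq Nat 1 1) 0) (vnil (Eq Nat 1 1))
type:
  Eq (Vec (Eq Nat 1 1) 0) (vnil (Eq Nat 1 1)) (vnil (Eq Nat 1 1))


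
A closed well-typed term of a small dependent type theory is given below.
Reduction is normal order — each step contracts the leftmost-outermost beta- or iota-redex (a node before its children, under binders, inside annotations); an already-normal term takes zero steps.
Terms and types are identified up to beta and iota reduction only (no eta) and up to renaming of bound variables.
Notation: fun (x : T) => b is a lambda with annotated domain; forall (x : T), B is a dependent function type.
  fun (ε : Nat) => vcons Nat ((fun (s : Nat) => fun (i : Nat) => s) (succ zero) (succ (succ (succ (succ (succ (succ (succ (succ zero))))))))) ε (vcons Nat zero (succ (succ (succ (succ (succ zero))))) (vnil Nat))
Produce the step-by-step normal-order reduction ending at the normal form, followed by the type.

normal-order reduction sequence:
  fun (ε : Nat) => vcons Nat ((fun (s : Nat) => fun (i : Nat) => s) (succ zero) (succ (succ (succ (succ (succ (succ (succ (succ zero))))))))) ε (vcons Nat zero (succ (succ (succ (succ (succ zero))))) (vnil Nat))
  ~> fun (ε : Nat) => vcons Nat ((fun (s : Nat) => succ zero) (succ (succ (succ (succ (succ (succ (succ (succ zero))))))))) ε (vcons Nat zero (succ (succ (succ (succ (succ zero))))) (vnil Nat))
  ~> fun (ε : Nat) => vcons Nat (succ zero) ε (vcons Nat zero (succ (succ (succ (succ (succ zero))))) (vnil Nat))
inferred type:
  forall (ε : Nat), Vec Nat (succ (succ zero))


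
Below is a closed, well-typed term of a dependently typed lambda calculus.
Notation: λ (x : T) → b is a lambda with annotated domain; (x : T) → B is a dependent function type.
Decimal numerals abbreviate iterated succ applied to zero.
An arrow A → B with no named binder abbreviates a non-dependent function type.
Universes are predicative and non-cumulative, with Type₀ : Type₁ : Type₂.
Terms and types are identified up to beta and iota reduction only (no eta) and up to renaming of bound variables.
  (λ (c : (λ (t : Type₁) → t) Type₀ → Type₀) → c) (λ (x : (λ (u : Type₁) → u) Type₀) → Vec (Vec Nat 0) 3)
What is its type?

type:
  Type₀ → Type₀


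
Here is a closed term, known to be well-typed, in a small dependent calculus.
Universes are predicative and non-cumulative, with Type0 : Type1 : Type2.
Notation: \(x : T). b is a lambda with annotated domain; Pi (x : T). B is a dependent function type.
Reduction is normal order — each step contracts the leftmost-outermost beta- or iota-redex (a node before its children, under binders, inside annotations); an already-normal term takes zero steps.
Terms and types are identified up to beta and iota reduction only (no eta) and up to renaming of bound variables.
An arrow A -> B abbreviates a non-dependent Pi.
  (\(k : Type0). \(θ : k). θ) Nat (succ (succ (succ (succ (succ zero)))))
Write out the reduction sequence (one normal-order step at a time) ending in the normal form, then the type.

normal-order reduction sequence:
  (\(k : Type0). \(θ : k). θ) Nat (succ (succ (succ (succ (succ zero)))))
  ~> (\(k : Nat). k) (succ (succ (succ (succ (succ zero)))))
  ~> succ (succ (succ (succ (succ zero))))
type:
  Nat


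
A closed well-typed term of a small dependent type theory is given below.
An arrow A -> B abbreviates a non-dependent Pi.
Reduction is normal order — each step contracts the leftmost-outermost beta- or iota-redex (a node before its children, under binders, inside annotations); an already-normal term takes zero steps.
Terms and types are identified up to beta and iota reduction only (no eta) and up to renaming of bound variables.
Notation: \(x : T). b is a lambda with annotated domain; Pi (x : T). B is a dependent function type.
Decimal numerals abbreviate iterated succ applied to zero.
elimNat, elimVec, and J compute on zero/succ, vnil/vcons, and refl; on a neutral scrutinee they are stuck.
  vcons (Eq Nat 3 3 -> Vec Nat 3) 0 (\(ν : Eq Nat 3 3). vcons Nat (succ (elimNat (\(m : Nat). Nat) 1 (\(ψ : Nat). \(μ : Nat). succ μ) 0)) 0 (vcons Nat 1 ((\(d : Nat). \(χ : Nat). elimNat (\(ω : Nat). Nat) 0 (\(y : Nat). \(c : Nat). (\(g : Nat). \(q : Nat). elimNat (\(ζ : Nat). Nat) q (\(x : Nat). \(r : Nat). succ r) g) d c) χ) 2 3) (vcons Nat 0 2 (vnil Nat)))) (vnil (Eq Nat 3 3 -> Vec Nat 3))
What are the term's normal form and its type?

normal form:
  vcons (Eq Nat 3 3 -> Vec Nat 3) 0 (\(ν : Eq Nat 3 3). vcons Nat 2 0 (vcons Nat 1 6 (vcons Nat 0 2 (vnil Nat)))) (vnil (Eq Nat 3 3 -> Vec Nat 3))
type:
  Vec (Eq Nat 3 3 -> Vec Nat 3) 1
observation: the term reaches its normal form after 40 normal-order steps.


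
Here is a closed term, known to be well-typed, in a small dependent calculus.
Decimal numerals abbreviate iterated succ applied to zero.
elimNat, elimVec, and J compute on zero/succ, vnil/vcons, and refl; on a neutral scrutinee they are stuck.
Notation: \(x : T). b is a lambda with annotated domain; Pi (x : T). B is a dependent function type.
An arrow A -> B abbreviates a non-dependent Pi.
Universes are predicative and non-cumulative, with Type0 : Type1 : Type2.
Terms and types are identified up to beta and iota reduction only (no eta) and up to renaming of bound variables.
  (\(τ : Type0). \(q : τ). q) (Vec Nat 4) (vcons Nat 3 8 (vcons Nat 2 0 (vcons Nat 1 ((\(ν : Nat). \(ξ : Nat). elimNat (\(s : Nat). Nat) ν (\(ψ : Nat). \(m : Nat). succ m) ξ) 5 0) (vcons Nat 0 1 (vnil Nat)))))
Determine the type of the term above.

inferred type:
  Vec Nat 4


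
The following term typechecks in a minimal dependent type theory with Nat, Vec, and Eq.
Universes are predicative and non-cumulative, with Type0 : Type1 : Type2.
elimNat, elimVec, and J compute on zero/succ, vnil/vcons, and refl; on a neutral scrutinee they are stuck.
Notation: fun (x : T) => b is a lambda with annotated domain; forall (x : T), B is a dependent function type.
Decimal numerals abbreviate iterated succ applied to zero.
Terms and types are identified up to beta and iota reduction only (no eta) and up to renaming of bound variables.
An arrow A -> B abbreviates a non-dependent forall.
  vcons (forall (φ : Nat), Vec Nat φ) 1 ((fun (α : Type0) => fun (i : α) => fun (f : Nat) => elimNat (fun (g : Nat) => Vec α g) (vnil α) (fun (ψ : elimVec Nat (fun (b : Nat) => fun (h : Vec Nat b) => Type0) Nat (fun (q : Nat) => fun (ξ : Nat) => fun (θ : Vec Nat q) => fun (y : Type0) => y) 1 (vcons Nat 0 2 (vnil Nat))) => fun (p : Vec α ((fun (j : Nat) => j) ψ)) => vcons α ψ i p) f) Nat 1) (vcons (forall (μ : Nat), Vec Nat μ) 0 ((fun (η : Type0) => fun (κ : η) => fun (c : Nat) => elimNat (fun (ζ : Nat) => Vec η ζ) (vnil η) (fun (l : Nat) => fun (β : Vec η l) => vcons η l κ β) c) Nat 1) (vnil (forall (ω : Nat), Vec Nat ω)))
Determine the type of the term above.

the term's type:
  Vec (forall (φ : Nat), Vec Nat φ) 2


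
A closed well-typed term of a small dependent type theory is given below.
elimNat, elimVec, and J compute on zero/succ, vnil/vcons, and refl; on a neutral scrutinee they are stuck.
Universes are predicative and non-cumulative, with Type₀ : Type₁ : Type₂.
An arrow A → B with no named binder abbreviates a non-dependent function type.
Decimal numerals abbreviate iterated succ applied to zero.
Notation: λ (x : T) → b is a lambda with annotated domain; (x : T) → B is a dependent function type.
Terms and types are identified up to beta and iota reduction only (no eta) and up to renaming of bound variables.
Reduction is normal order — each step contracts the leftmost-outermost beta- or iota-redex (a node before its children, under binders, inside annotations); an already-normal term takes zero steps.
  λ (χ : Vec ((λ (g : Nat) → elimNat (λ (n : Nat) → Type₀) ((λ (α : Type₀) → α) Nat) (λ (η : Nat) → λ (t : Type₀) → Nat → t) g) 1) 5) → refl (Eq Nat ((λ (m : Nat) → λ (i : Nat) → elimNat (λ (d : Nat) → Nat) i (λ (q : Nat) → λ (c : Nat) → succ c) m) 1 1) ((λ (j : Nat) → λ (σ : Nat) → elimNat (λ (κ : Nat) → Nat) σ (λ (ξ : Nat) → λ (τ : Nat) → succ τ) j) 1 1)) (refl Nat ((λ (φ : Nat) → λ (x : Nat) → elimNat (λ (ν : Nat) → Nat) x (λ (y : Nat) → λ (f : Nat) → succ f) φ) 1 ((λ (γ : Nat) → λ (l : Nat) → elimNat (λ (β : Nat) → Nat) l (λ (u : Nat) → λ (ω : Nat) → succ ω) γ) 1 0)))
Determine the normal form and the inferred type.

reduced normal form:
  λ (χ : Vec (Nat → Nat) 5) → refl (Eq Nat 2 2) (refl Nat 2)
type:
  Vec (Nat → Nat) 5 → Eq (Eq Nat 2 2) (refl Nat 2) (refl Nat 2)
observation: 30 normal-order steps normalize the term, beginning with a beta-redex.


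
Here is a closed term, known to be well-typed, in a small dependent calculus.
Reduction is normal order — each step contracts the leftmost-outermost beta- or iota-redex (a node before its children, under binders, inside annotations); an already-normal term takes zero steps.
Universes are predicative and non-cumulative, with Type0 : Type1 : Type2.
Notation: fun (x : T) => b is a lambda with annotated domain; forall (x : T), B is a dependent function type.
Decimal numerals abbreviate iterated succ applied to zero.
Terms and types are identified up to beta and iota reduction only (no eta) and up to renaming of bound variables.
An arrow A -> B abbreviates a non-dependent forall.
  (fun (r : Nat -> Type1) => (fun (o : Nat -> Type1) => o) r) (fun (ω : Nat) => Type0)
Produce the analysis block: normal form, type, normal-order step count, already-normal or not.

resulting normal form:
  fun (r : Nat) => Type0
inferred type:
  Nat -> Type1
steps to reach normal form (normal order): 2
started in normal form: no
first contracted redex: a beta-redex


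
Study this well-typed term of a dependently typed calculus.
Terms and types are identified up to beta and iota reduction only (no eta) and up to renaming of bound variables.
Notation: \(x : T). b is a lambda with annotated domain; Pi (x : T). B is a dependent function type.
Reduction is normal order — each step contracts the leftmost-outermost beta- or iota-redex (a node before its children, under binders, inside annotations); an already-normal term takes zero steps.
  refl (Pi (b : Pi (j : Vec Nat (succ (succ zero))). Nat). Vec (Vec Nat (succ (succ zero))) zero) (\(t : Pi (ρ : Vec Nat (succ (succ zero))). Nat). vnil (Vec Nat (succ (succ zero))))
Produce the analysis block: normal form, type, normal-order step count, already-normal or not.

resulting normal form:
  refl (Pi (b : Pi (j : Vec Nat (succ (succ zero))). Nat). Vec (Vec Nat (succ (succ zero))) zero) (\(t : Pi (ρ : Vec Nat (succ (succ zero))). Nat). vnil (Vec Nat (succ (succ zero))))
type:
  Eq (Pi (b : Pi (j : Vec Nat (succ (succ zero))). Nat). Vec (Vec Nat (succ (succ zero))) zero) (\(t : Pi (ρ : Vec Nat (succ (succ zero))). Nat). vnil (Vec Nat (succ (succ zero)))) (\(g : Pi (x : Vec Nat (succ (succ zero))). Nat). vnil (Vec Nat (succ (succ zero))))
steps to reach normal form (normal order): 0
started in normal form: yes
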